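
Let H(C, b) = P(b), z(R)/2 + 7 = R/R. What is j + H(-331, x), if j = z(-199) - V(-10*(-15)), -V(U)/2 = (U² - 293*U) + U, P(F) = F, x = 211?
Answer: -42401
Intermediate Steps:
z(R) = -12 (z(R) = -14 + 2*(R/R) = -14 + 2*1 = -14 + 2 = -12)
V(U) = -2*U² + 584*U (V(U) = -2*((U² - 293*U) + U) = -2*(U² - 292*U) = -2*U² + 584*U)
H(C, b) = b
j = -42612 (j = -12 - 2*(-10*(-15))*(292 - (-10)*(-15)) = -12 - 2*150*(292 - 1*150) = -12 - 2*150*(292 - 150) = -12 - 2*150*142 = -12 - 1*42600 = -12 - 42600 = -42612)
j + H(-331, x) = -42612 + 211 = -42401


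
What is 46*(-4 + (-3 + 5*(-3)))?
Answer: -1012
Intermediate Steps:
46*(-4 + (-3 + 5*(-3))) = 46*(-4 + (-3 - 15)) = 46*(-4 - 18) = 46*(-22) = -1012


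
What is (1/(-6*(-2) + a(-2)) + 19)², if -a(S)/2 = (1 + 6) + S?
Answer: 1521/4 ≈ 380.25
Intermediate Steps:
a(S) = -14 - 2*S (a(S) = -2*((1 + 6) + S) = -2*(7 + S) = -14 - 2*S)
(1/(-6*(-2) + a(-2)) + 19)² = (1/(-6*(-2) + (-14 - 2*(-2))) + 19)² = (1/(12 + (-14 + 4)) + 19)² = (1/(12 - 10) + 19)² = (1/2 + 19)² = (½ + 19)² = (39/2)² = 1521/4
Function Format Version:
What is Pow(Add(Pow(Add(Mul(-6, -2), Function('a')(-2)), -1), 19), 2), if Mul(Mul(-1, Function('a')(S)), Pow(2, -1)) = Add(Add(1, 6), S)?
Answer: Rational(1521, 4) ≈ 380.25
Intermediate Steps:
Function('a')(S) = Add(-14, Mul(-2, S)) (Function('a')(S) = Mul(-2, Add(Add(1, 6), S)) = Mul(-2, Add(7, S)) = Add(-14, Mul(-2, S)))
Pow(Add(Pow(Add(Mul(-6, -2), Function('a')(-2)), -1), 19), 2) = Pow(Add(Pow(Add(Mul(-6, -2), Add(-14, Mul(-2, -2))), -1), 19), 2) = Pow(Add(Pow(Add(12, Add(-14, 4)), -1), 19), 2) = Pow(Add(Pow(Add(12, -10), -1), 19), 2) = Pow(Add(Pow(2, -1), 19), 2) = Pow(Add(Rational(1, 2), 19), 2) = Pow(Rational(39, 2), 2) = Rational(1521, 4)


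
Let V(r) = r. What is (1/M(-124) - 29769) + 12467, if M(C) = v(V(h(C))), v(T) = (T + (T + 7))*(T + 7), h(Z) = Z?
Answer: -487864493/28197 ≈ -17302.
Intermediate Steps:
v(T) = (7 + T)*(7 + 2*T) (v(T) = (T + (7 + T))*(7 + T) = (7 + 2*T)*(7 + T) = (7 + T)*(7 + 2*T))
M(C) = 49 + 2*C² + 21*C
(1/M(-124) - 29769) + 12467 = (1/(49 + 2*(-124)² + 21*(-124)) - 29769) + 12467 = (1/(49 + 2*15376 - 2604) - 29769) + 12467 = (1/(49 + 30752 - 2604) - 29769) + 12467 = (1/28197 - 29769) + 12467 = -839396492/28197 + 12467 = -487864493/28197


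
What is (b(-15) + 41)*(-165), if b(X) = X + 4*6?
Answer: -8250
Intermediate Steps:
b(X) = 24 + X (b(X) = X + 24 = 24 + X)
(b(-15) + 41)*(-165) = ((24 - 15) + 41)*(-165) = (9 + 41)*(-165) = 50*(-165) = -8250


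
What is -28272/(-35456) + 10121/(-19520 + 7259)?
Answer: -762949/27170376 ≈ -0.028080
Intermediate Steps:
-28272/(-35456) + 10121/(-19520 + 7259) = -28272*(-1/35456) + 10121/(-12261) = 1767/2216 + 10121*(-1/12261) = 1767/2216 - 10121/12261 = -762949/27170376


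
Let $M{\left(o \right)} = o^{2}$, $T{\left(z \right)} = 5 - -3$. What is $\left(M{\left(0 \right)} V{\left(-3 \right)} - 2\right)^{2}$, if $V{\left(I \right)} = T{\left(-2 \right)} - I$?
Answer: $4$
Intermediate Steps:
$T{\left(z \right)} = 8$ ($T{\left(z \right)} = 5 + 3 = 8$)
$V{\left(I \right)} = 8 - I$
$\left(M{\left(0 \right)} V{\left(-3 \right)} - 2\right)^{2} = \left(0^{2} \left(8 - -3\right) - 2\right)^{2} = \left(0 \left(8 + 3\right) - 2\right)^{2} = \left(0 \cdot 11 - 2\right)^{2} = \left(0 - 2\right)^{2} = \left(-2\right)^{2} = 4$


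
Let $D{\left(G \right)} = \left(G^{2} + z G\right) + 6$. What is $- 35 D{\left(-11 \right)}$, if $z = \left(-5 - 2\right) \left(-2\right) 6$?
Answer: $27895$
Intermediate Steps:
$z = 84$ ($z = \left(-5 - 2\right) \left(-2\right) 6 = \left(-7\right) \left(-2\right) 6 = 14 \cdot 6 = 84$)
$D{\left(G \right)} = 6 + G^{2} + 84 G$ ($D{\left(G \right)} = \left(G^{2} + 84 G\right) + 6 = 6 + G^{2} + 84 G$)
$- 35 D{\left(-11 \right)} = - 35 \left(6 + \left(-11\right)^{2} + 84 \left(-11\right)\right) = - 35 \left(6 + 121 - 924\right) = - 35 \left(-797\right) = \left(-1\right) \left(-27895\right) = 27895$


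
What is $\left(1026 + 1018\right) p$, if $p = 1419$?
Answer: $2900436$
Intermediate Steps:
$\left(1026 + 1018\right) p = \left(1026 + 1018\right) 1419 = 2044 \cdot 1419 = 2900436$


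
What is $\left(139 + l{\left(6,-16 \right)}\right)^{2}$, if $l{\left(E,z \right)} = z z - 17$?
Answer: $142884$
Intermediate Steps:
$l{\left(E,z \right)} = -17 + z^{2}$ ($l{\left(E,z \right)} = z^{2} - 17 = -17 + z^{2}$)
$\left(139 + l{\left(6,-16 \right)}\right)^{2} = \left(139 - \left(17 - \left(-16\right)^{2}\right)\right)^{2} = \left(139 + \left(-17 + 256\right)\right)^{2} = \left(139 + 239\right)^{2} = 378^{2} = 142884$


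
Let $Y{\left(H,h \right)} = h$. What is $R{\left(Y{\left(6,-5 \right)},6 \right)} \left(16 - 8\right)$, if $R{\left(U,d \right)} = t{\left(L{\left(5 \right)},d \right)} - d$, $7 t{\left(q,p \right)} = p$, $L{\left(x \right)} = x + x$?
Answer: $- \frac{288}{7} \approx -41.143$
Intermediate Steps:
$L{\left(x \right)} = 2 x$
$t{\left(q,p \right)} = \frac{p}{7}$
$R{\left(U,d \right)} = - \frac{6 d}{7}$ ($R{\left(U,d \right)} = \frac{d}{7} - d = - \frac{6 d}{7}$)
$R{\left(Y{\left(6,-5 \right)},6 \right)} \left(16 - 8\right) = \left(- \frac{6}{7}\right) 6 \left(16 - 8\right) = \left(- \frac{36}{7}\right) 8 = - \frac{288}{7}$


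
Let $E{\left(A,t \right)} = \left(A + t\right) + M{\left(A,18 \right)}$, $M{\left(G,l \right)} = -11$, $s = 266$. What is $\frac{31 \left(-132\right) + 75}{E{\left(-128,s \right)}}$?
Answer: $- \frac{4017}{127} \approx -31.63$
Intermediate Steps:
$E{\left(A,t \right)} = -11 + A + t$ ($E{\left(A,t \right)} = \left(A + t\right) - 11 = -11 + A + t$)
$\frac{31 \left(-132\right) + 75}{E{\left(-128,s \right)}} = \frac{31 \left(-132\right) + 75}{-11 - 128 + 266} = \frac{-4092 + 75}{127} = \left(-4017\right) \frac{1}{127} = - \frac{4017}{127}$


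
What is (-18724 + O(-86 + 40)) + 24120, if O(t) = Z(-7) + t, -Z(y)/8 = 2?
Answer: 5334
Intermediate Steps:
Z(y) = -16 (Z(y) = -8*2 = -16)
O(t) = -16 + t
(-18724 + O(-86 + 40)) + 24120 = (-18724 + (-16 + (-86 + 40))) + 24120 = (-18724 + (-16 - 46)) + 24120 = (-18724 - 62) + 24120 = -18786 + 24120 = 5334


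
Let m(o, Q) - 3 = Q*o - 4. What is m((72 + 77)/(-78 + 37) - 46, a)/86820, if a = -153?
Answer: 155657/1779810 ≈ 0.087457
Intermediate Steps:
m(o, Q) = -1 + Q*o (m(o, Q) = 3 + (Q*o - 4) = 3 + (-4 + Q*o) = -1 + Q*o)
m((72 + 77)/(-78 + 37) - 46, a)/86820 = (-1 - 153*((72 + 77)/(-78 + 37) - 46))/86820 = (-1 - 153*(149/(-41) - 46))*(1/86820) = (-1 - 153*(149*(-1/41) - 46))*(1/86820) = (-1 - 153*(-149/41 - 46))*(1/86820) = (-1 - 153*(-2035/41))*(1/86820) = (-1 + 311355/41)*(1/86820) = (311314/41)*(1/86820) = 155657/1779810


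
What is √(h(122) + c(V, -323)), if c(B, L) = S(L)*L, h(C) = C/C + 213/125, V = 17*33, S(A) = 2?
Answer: 2*I*√100515/25 ≈ 25.363*I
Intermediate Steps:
V = 561
h(C) = 338/125 (h(C) = 1 + 213*(1/125) = 1 + 213/125 = 338/125)
c(B, L) = 2*L
√(h(122) + c(V, -323)) = √(338/125 + 2*(-323)) = √(338/125 - 646) = √(-80412/125) = 2*I*√100515/25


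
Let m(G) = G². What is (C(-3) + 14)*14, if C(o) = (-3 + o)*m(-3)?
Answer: -560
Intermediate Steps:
C(o) = -27 + 9*o (C(o) = (-3 + o)*(-3)² = (-3 + o)*9 = -27 + 9*o)
(C(-3) + 14)*14 = ((-27 + 9*(-3)) + 14)*14 = ((-27 - 27) + 14)*14 = (-54 + 14)*14 = -40*14 = -560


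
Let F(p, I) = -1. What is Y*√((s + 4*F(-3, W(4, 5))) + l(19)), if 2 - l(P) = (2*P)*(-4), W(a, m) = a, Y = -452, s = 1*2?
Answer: -904*√38 ≈ -5572.6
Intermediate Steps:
s = 2
l(P) = 2 + 8*P (l(P) = 2 - 2*P*(-4) = 2 - (-8)*P = 2 + 8*P)
Y*√((s + 4*F(-3, W(4, 5))) + l(19)) = -452*√((2 + 4*(-1)) + (2 + 8*19)) = -452*√((2 - 4) + (2 + 152)) = -452*√(-2 + 154) = -904*√38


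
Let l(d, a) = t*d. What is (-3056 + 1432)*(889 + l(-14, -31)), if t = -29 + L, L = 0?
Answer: -2103080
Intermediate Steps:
t = -29 (t = -29 + 0 = -29)
l(d, a) = -29*d
(-3056 + 1432)*(889 + l(-14, -31)) = (-3056 + 1432)*(889 - 29*(-14)) = -1624*(889 + 406) = -1624*1295 = -2103080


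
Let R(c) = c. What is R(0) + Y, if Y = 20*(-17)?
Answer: -340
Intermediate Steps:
Y = -340
R(0) + Y = 0 - 340 = -340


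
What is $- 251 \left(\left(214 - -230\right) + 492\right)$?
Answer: $-234936$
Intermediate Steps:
$- 251 \left(\left(214 - -230\right) + 492\right) = - 251 \left(\left(214 + 230\right) + 492\right) = - 251 \left(444 + 492\right) = \left(-251\right) 936 = -234936$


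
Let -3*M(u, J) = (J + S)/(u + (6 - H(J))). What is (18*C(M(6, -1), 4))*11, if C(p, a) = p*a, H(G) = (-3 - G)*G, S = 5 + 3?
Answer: -924/5 ≈ -184.80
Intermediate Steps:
S = 8
H(G) = G*(-3 - G)
M(u, J) = -(8 + J)/(3*(6 + u + J*(3 + J))) (M(u, J) = -(J + 8)/(3*(u + (6 - (-1)*J*(3 + J)))) = -(8 + J)/(3*(u + (6 + J*(3 + J)))) = -(8 + J)/(3*(6 + u + J*(3 + J))))
C(p, a) = a*p
(18*C(M(6, -1), 4))*11 = (18*(4*((-8 - 1*(-1))/(3*(6 + 6 - (3 - 1))))))*11 = (18*(4*((-8 + 1)/(3*(6 + 6 - 1*2)))))*11 = (18*(4*((1/3)*(-7)/(6 + 6 - 2))))*11 = (18*(4*((1/3)*(-7)/10)))*11 = (18*(4*((1/3)*(1/10)*(-7))))*11 = (18*(4*(-7/30)))*11 = (18*(-14/15))*11 = -84/5*11 = -924/5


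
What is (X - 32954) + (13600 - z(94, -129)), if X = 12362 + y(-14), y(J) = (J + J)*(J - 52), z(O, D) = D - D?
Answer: -5144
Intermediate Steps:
z(O, D) = 0
y(J) = 2*J*(-52 + J) (y(J) = (2*J)*(-52 + J) = 2*J*(-52 + J))
X = 14210 (X = 12362 + 2*(-14)*(-52 - 14) = 12362 + 2*(-14)*(-66) = 12362 + 1848 = 14210)
(X - 32954) + (13600 - z(94, -129)) = (14210 - 32954) + (13600 - 1*0) = -18744 + (13600 + 0) = -18744 + 13600 = -5144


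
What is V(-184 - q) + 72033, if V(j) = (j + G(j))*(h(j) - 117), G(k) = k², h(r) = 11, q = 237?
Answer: -18670887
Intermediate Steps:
V(j) = -106*j - 106*j² (V(j) = (j + j²)*(11 - 117) = (j + j²)*(-106) = -106*j - 106*j²)
V(-184 - q) + 72033 = 106*(-184 - 1*237)*(-1 - (-184 - 1*237)) + 72033 = 106*(-184 - 237)*(-1 - (-184 - 237)) + 72033 = 106*(-421)*(-1 - 1*(-421)) + 72033 = 106*(-421)*(-1 + 421) + 72033 = 106*(-421)*420 + 72033 = -18742920 + 72033 = -18670887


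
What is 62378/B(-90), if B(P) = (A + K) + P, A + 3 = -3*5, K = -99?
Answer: -62378/207 ≈ -301.34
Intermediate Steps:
A = -18 (A = -3 - 3*5 = -3 - 15 = -18)
B(P) = -117 + P (B(P) = (-18 - 99) + P = -117 + P)
62378/B(-90) = 62378/(-117 - 90) = 62378/(-207) = 62378*(-1/207) = -62378/207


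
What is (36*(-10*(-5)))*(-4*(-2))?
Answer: 14400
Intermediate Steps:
(36*(-10*(-5)))*(-4*(-2)) = (36*50)*8 = 1800*8 = 14400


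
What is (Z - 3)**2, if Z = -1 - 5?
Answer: 81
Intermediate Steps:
Z = -6
(Z - 3)**2 = (-6 - 3)**2 = (-9)**2 = 81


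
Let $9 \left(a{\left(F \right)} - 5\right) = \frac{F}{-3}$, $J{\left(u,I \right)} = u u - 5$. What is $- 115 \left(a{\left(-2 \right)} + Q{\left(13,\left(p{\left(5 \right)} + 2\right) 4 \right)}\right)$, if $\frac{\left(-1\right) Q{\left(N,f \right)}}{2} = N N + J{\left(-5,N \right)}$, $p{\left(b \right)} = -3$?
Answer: $\frac{1157935}{27} \approx 42887.0$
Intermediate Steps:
$J{\left(u,I \right)} = -5 + u^{2}$ ($J{\left(u,I \right)} = u^{2} - 5 = -5 + u^{2}$)
$a{\left(F \right)} = 5 - \frac{F}{27}$ ($a{\left(F \right)} = 5 + \frac{F \frac{1}{-3}}{9} = 5 + \frac{F \left(- \frac{1}{3}\right)}{9} = 5 + \frac{\left(- \frac{1}{3}\right) F}{9} = 5 - \frac{F}{27}$)
$Q{\left(N,f \right)} = -40 - 2 N^{2}$ ($Q{\left(N,f \right)} = - 2 \left(N N - \left(5 - \left(-5\right)^{2}\right)\right) = - 2 \left(N^{2} + \left(-5 + 25\right)\right) = - 2 \left(N^{2} + 20\right) = - 2 \left(20 + N^{2}\right) = -40 - 2 N^{2}$)
$- 115 \left(a{\left(-2 \right)} + Q{\left(13,\left(p{\left(5 \right)} + 2\right) 4 \right)}\right) = - 115 \left(\left(5 - - \frac{2}{27}\right) - \left(40 + 2 \cdot 13^{2}\right)\right) = - 115 \left(\left(5 + \frac{2}{27}\right) - 378\right) = - 115 \left(\frac{137}{27} - 378\right) = \left(-115\right) \left(- \frac{10069}{27}\right) = \frac{1157935}{27}$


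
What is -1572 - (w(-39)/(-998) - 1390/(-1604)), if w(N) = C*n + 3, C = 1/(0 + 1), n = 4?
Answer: -314727627/200099 ≈ -1572.9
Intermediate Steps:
C = 1 (C = 1/1 = 1)
w(N) = 7 (w(N) = 1*4 + 3 = 4 + 3 = 7)
-1572 - (w(-39)/(-998) - 1390/(-1604)) = -1572 - (7/(-998) - 1390/(-1604)) = -1572 - (7*(-1/998) - 1390*(-1/1604)) = -1572 - (-7/998 + 695/802) = -1572 - 1*171999/200099 = -1572 - 171999/200099 = -314727627/200099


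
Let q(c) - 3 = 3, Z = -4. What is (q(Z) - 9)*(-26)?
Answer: 78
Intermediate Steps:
q(c) = 6 (q(c) = 3 + 3 = 6)
(q(Z) - 9)*(-26) = (6 - 9)*(-26) = -3*(-26) = 78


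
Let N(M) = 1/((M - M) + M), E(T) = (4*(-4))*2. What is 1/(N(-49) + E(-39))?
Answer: -49/1569 ≈ -0.031230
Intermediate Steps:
E(T) = -32 (E(T) = -16*2 = -32)
N(M) = 1/M (N(M) = 1/(0 + M) = 1/M)
1/(N(-49) + E(-39)) = 1/(1/(-49) - 32) = 1/(-1/49 - 32) = 1/(-1569/49) = -49/1569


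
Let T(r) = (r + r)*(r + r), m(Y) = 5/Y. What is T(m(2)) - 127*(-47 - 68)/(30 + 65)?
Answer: 3396/19 ≈ 178.74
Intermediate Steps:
T(r) = 4*r**2 (T(r) = (2*r)*(2*r) = 4*r**2)
T(m(2)) - 127*(-47 - 68)/(30 + 65) = 4*(5/2)**2 - 127*(-47 - 68)/(30 + 65) = 4*(5*(1/2))**2 - (-14605)/95 = 4*(5/2)**2 - (-14605)/95 = 4*(25/4) - 127*(-23/19) = 25 + 2921/19 = 3396/19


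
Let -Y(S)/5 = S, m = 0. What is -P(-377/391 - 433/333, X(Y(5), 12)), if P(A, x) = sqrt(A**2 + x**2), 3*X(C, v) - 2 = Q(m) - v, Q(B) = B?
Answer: -2*sqrt(68824416109)/130203 ≈ -4.0298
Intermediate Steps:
Y(S) = -5*S
X(C, v) = 2/3 - v/3 (X(C, v) = 2/3 + (0 - v)/3 = 2/3 + (-v)/3 = 2/3 - v/3)
-P(-377/391 - 433/333, X(Y(5), 12)) = -sqrt((-377/391 - 433/333)**2 + (2/3 - 1/3*12)**2) = -sqrt((-377*1/391 - 433*1/333)**2 + (2/3 - 4)**2) = -sqrt((-377/391 - 433/333)**2 + (-10/3)**2) = -sqrt((-294844/130203)**2 + 100/9) = -sqrt(86932984336/16952821209 + 100/9) = -sqrt(275297664436/16952821209) = -2*sqrt(68824416109)/130203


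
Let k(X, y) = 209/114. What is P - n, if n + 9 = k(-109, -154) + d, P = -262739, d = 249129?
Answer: -3071165/6 ≈ -5.1186e+5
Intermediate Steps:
k(X, y) = 11/6 (k(X, y) = 209*(1/114) = 11/6)
n = 1494731/6 (n = -9 + (11/6 + 249129) = -9 + 1494785/6 = 1494731/6 ≈ 2.4912e+5)
P - n = -262739 - 1*1494731/6 = -262739 - 1494731/6 = -3071165/6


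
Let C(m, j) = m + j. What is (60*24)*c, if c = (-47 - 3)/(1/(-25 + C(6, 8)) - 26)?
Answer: 792000/287 ≈ 2759.6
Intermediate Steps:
C(m, j) = j + m
c = 550/287 (c = (-47 - 3)/(1/(-25 + (8 + 6)) - 26) = -50/(1/(-25 + 14) - 26) = -50/(1/(-11) - 26) = -50/(-1/11 - 26) = -50/(-287/11) = -50*(-11/287) = 550/287 ≈ 1.9164)
(60*24)*c = (60*24)*(550/287) = 1440*(550/287) = 792000/287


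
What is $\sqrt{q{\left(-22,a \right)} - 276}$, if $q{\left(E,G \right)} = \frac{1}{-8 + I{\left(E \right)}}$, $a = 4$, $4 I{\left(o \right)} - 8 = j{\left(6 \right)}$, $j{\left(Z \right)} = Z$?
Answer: $\frac{i \sqrt{2486}}{3} \approx 16.62 i$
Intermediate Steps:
$I{\left(o \right)} = \frac{7}{2}$ ($I{\left(o \right)} = 2 + \frac{1}{4} \cdot 6 = 2 + \frac{3}{2} = \frac{7}{2}$)
$q{\left(E,G \right)} = - \frac{2}{9}$ ($q{\left(E,G \right)} = \frac{1}{-8 + \frac{7}{2}} = \frac{1}{- \frac{9}{2}} = - \frac{2}{9}$)
$\sqrt{q{\left(-22,a \right)} - 276} = \sqrt{- \frac{2}{9} - 276} = \sqrt{- \frac{2486}{9}} = \frac{i \sqrt{2486}}{3}$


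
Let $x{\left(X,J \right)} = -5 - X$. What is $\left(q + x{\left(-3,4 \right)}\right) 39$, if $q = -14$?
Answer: $-624$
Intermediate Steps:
$\left(q + x{\left(-3,4 \right)}\right) 39 = \left(-14 - 2\right) 39 = \left(-16\right) 39 = -624$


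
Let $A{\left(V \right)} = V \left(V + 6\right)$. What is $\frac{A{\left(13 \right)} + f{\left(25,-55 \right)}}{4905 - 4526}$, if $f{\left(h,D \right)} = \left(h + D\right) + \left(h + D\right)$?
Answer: $\frac{187}{379} \approx 0.4934$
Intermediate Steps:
$A{\left(V \right)} = V \left(6 + V\right)$
$f{\left(h,D \right)} = 2 D + 2 h$ ($f{\left(h,D \right)} = \left(D + h\right) + \left(D + h\right) = 2 D + 2 h$)
$\frac{A{\left(13 \right)} + f{\left(25,-55 \right)}}{4905 - 4526} = \frac{13 \left(6 + 13\right) + \left(2 \left(-55\right) + 2 \cdot 25\right)}{4905 - 4526} = \frac{13 \cdot 19 + \left(-110 + 50\right)}{379} = \left(247 - 60\right) \frac{1}{379} = 187 \cdot \frac{1}{379} = \frac{187}{379}$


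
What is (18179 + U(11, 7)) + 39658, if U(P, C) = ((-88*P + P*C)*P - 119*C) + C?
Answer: 47210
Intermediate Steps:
U(P, C) = -118*C + P*(-88*P + C*P) (U(P, C) = ((-88*P + C*P)*P - 119*C) + C = (P*(-88*P + C*P) - 119*C) + C = (-119*C + P*(-88*P + C*P)) + C = -118*C + P*(-88*P + C*P))
(18179 + U(11, 7)) + 39658 = (18179 + (-118*7 - 88*11² + 7*11²)) + 39658 = (18179 + (-826 - 88*121 + 7*121)) + 39658 = (18179 + (-826 - 10648 + 847)) + 39658 = (18179 - 10627) + 39658 = 7552 + 39658 = 47210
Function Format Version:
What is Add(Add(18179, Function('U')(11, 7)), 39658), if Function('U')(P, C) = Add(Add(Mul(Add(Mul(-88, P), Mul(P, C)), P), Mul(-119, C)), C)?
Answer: 47210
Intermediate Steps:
Function('U')(P, C) = Add(Mul(-118, C), Mul(P, Add(Mul(-88, P), Mul(C, P)))) (Function('U')(P, C) = Add(Add(Mul(Add(Mul(-88, P), Mul(C, P)), P), Mul(-119, C)), C) = Add(Add(Mul(P, Add(Mul(-88, P), Mul(C, P))), Mul(-119, C)), C) = Add(Add(Mul(-119, C), Mul(P, Add(Mul(-88, P), Mul(C, P)))), C) = Add(Mul(-118, C), Mul(P, Add(Mul(-88, P), Mul(C, P)))))
Add(Add(18179, Function('U')(11, 7)), 39658) = Add(Add(18179, Add(Mul(-118, 7), Mul(-88, Pow(11, 2)), Mul(7, Pow(11, 2)))), 39658) = Add(Add(18179, Add(-826, Mul(-88, 121), Mul(7, 121))), 39658) = Add(Add(18179, Add(-826, -10648, 847)), 39658) = Add(Add(18179, -10627), 39658) = Add(7552, 39658) = 47210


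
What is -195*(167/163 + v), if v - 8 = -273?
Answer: 8390460/163 ≈ 51475.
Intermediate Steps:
v = -265 (v = 8 - 273 = -265)
-195*(167/163 + v) = -195*(167/163 - 265) = -195*(-43028/163) = 8390460/163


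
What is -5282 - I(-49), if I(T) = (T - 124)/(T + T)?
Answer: -517809/98 ≈ -5283.8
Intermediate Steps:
I(T) = (-124 + T)/(2*T) (I(T) = (-124 + T)/((2*T)) = (-124 + T)*(1/(2*T)) = (-124 + T)/(2*T))
-5282 - I(-49) = -5282 - (-124 - 49)/(2*(-49)) = -5282 - (-1)*(-173)/(2*49) = -5282 - 1*173/98 = -5282 - 173/98 = -517809/98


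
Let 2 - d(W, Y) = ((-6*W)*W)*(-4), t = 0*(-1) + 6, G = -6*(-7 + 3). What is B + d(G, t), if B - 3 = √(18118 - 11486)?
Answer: -13819 + 2*√1658 ≈ -13738.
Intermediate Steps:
G = 24 (G = -6*(-4) = 24)
t = 6 (t = 0 + 6 = 6)
B = 3 + 2*√1658 (B = 3 + √(18118 - 11486) = 3 + √6632 = 3 + 2*√1658 ≈ 84.437)
d(W, Y) = 2 - 24*W² (d(W, Y) = 2 - (-6*W)*W*(-4) = 2 - (-6*W²)*(-4) = 2 - 24*W²)
B + d(G, t) = (3 + 2*√1658) + (2 - 24*24²) = (3 + 2*√1658) + (2 - 24*576) = (3 + 2*√1658) + (2 - 13824) = (3 + 2*√1658) - 13822 = -13819 + 2*√1658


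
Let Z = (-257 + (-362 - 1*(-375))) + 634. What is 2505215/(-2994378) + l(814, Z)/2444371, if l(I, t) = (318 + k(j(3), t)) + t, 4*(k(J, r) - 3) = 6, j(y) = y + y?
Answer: -3060770700220/3659685373119 ≈ -0.83635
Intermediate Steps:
j(y) = 2*y
Z = 390 (Z = (-257 + (-362 + 375)) + 634 = (-257 + 13) + 634 = -244 + 634 = 390)
k(J, r) = 9/2 (k(J, r) = 3 + (1/4)*6 = 3 + 3/2 = 9/2)
l(I, t) = 645/2 + t (l(I, t) = (318 + 9/2) + t = 645/2 + t)
2505215/(-2994378) + l(814, Z)/2444371 = 2505215/(-2994378) + (645/2 + 390)/2444371 = 2505215*(-1/2994378) + (1425/2)*(1/2444371) = -2505215/2994378 + 1425/4888742 = -3060770700220/3659685373119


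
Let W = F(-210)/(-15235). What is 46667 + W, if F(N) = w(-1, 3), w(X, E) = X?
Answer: 710971746/15235 ≈ 46667.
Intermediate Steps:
F(N) = -1
W = 1/15235 (W = -1/(-15235) = -1*(-1/15235) = 1/15235 ≈ 6.5638e-5)
46667 + W = 46667 + 1/15235 = 710971746/15235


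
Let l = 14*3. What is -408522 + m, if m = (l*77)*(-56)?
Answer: -589626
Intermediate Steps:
l = 42
m = -181104 (m = (42*77)*(-56) = 3234*(-56) = -181104)
-408522 + m = -408522 - 181104 = -589626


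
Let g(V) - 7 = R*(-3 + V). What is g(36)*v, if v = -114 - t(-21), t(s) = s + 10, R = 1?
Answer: -4120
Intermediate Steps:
t(s) = 10 + s
g(V) = 4 + V (g(V) = 7 + 1*(-3 + V) = 7 + (-3 + V) = 4 + V)
v = -103 (v = -114 - (10 - 21) = -114 - 1*(-11) = -114 + 11 = -103)
g(36)*v = (4 + 36)*(-103) = 40*(-103) = -4120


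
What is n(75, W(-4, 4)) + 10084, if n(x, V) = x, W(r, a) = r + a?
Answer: 10159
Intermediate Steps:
W(r, a) = a + r
n(75, W(-4, 4)) + 10084 = 75 + 10084 = 10159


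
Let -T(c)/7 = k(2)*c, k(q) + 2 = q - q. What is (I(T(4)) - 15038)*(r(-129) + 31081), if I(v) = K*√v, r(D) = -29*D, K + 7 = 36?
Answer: -523653236 + 2019676*√14 ≈ -5.1610e+8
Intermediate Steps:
K = 29 (K = -7 + 36 = 29)
k(q) = -2 (k(q) = -2 + (q - q) = -2 + 0 = -2)
T(c) = 14*c (T(c) = -(-14)*c = 14*c)
I(v) = 29*√v
(I(T(4)) - 15038)*(r(-129) + 31081) = (29*√(14*4) - 15038)*(-29*(-129) + 31081) = (29*√56 - 15038)*(3741 + 31081) = (29*(2*√14) - 15038)*34822 = (58*√14 - 15038)*34822 = (-15038 + 58*√14)*34822 = -523653236 + 2019676*√14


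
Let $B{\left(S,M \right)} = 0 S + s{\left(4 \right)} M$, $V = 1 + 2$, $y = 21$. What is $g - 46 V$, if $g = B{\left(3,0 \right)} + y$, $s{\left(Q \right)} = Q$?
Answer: $-117$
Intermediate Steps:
$V = 3$
$B{\left(S,M \right)} = 4 M$ ($B{\left(S,M \right)} = 0 S + 4 M = 0 + 4 M = 4 M$)
$g = 21$ ($g = 4 \cdot 0 + 21 = 0 + 21 = 21$)
$g - 46 V = 21 - 138 = -117$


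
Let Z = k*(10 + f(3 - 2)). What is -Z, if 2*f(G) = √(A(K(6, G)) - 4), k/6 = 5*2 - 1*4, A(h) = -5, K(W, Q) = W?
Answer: -360 - 54*I ≈ -360.0 - 54.0*I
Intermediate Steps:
k = 36 (k = 6*(5*2 - 1*4) = 6*(10 - 4) = 6*6 = 36)
f(G) = 3*I/2 (f(G) = √(-5 - 4)/2 = √(-9)/2 = (3*I)/2 = 3*I/2)
Z = 360 + 54*I (Z = 36*(10 + 3*I/2) = 360 + 54*I ≈ 360.0 + 54.0*I)
-Z = -(360 + 54*I) = -360 - 54*I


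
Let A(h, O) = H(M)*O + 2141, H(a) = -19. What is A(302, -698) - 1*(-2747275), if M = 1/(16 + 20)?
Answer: 2762678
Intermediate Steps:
M = 1/36 ≈ 0.027778
A(h, O) = 2141 - 19*O (A(h, O) = -19*O + 2141 = 2141 - 19*O)
A(302, -698) - 1*(-2747275) = (2141 - 19*(-698)) - 1*(-2747275) = (2141 + 13262) + 2747275 = 15403 + 2747275 = 2762678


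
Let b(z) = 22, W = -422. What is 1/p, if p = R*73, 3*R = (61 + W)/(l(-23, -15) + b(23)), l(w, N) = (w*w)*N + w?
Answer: 23808/26353 ≈ 0.90343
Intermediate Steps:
l(w, N) = w + N*w² (l(w, N) = w²*N + w = N*w² + w = w + N*w²)
R = 361/23808 (R = ((61 - 422)/(-23*(1 - 15*(-23)) + 22))/3 = (-361/(-23*(1 + 345) + 22))/3 = (-361/(-23*346 + 22))/3 = (-361/(-7958 + 22))/3 = (-361/(-7936))/3 = (-361*(-1/7936))/3 = (⅓)*(361/7936) = 361/23808 ≈ 0.015163)
p = 26353/23808 (p = (361/23808)*73 = 26353/23808 ≈ 1.1069)
1/p = 1/(26353/23808) = 23808/26353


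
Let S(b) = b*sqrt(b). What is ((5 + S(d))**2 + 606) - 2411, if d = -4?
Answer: -1844 - 80*I ≈ -1844.0 - 80.0*I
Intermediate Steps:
S(b) = b**(3/2)
((5 + S(d))**2 + 606) - 2411 = ((5 + (-4)**(3/2))**2 + 606) - 2411 = ((5 - 8*I)**2 + 606) - 2411 = (606 + (5 - 8*I)**2) - 2411 = -1805 + (5 - 8*I)**2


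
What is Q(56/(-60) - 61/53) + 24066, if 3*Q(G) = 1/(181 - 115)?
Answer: 4765069/198 ≈ 24066.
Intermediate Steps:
Q(G) = 1/198 (Q(G) = 1/(3*(181 - 115)) = (⅓)/66 = (⅓)*(1/66) = 1/198)
Q(56/(-60) - 61/53) + 24066 = 1/198 + 24066 = 4765069/198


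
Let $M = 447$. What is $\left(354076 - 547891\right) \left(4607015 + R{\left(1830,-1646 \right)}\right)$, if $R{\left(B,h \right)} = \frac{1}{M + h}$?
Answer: $- \frac{1070597425863960}{1199} \approx -8.9291 \cdot 10^{11}$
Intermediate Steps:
$R{\left(B,h \right)} = \frac{1}{447 + h}$
$\left(354076 - 547891\right) \left(4607015 + R{\left(1830,-1646 \right)}\right) = \left(354076 - 547891\right) \left(4607015 + \frac{1}{447 - 1646}\right) = - 193815 \left(4607015 + \frac{1}{-1199}\right) = - 193815 \left(4607015 - \frac{1}{1199}\right) = \left(-193815\right) \frac{5523810984}{1199} = - \frac{1070597425863960}{1199}$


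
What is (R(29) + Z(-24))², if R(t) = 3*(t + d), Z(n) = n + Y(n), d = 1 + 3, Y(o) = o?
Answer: 2601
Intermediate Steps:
d = 4
Z(n) = 2*n (Z(n) = n + n = 2*n)
R(t) = 12 + 3*t (R(t) = 3*(t + 4) = 3*(4 + t) = 12 + 3*t)
(R(29) + Z(-24))² = ((12 + 3*29) + 2*(-24))² = ((12 + 87) - 48)² = (99 - 48)² = 51² = 2601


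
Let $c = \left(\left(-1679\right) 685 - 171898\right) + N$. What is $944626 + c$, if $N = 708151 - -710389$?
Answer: $1041153$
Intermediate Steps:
$N = 1418540$ ($N = 708151 + 710389 = 1418540$)
$c = 96527$ ($c = \left(\left(-1679\right) 685 - 171898\right) + 1418540 = \left(-1150115 - 171898\right) + 1418540 = -1322013 + 1418540 = 96527$)
$944626 + c = 944626 + 96527 = 1041153$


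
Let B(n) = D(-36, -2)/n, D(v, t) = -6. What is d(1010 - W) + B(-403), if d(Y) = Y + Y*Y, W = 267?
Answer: 222775182/403 ≈ 5.5279e+5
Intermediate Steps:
d(Y) = Y + Y**2
B(n) = -6/n
d(1010 - W) + B(-403) = (1010 - 1*267)*(1 + (1010 - 1*267)) - 6/(-403) = (1010 - 267)*(1 + (1010 - 267)) - 6*(-1/403) = 743*(1 + 743) + 6/403 = 743*744 + 6/403 = 552792 + 6/403 = 222775182/403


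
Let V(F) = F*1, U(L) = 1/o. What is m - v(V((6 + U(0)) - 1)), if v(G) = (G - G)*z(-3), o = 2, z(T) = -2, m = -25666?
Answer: -25666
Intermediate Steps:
U(L) = 1/2
V(F) = F
v(G) = 0 (v(G) = (G - G)*(-2) = 0*(-2) = 0)
m - v(V((6 + U(0)) - 1)) = -25666 - 1*0 = -25666 + 0 = -25666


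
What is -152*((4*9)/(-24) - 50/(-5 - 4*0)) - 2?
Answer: -1294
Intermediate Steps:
-152*((4*9)/(-24) - 50/(-5 - 4*0)) - 2 = -152*(36*(-1/24) - 50/(-5 + 0)) - 2 = -152*(-3/2 - 50/(-5)) - 2 = -152*(-3/2 - 50*(-⅕)) - 2 = -152*(-3/2 + 10) - 2 = -152*17/2 - 2 = -1292 - 2 = -1294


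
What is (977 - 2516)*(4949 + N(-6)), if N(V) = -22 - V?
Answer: -7591887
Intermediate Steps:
(977 - 2516)*(4949 + N(-6)) = (977 - 2516)*(4949 + (-22 - 1*(-6))) = -1539*(4949 + (-22 + 6)) = -1539*(4949 - 16) = -1539*4933 = -7591887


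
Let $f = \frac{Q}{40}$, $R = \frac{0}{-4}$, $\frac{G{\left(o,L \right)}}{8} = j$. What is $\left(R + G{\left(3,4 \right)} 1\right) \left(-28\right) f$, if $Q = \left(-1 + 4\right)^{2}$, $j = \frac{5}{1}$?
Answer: $-252$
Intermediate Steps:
$j = 5$ ($j = 5 \cdot 1 = 5$)
$G{\left(o,L \right)} = 40$ ($G{\left(o,L \right)} = 8 \cdot 5 = 40$)
$R = 0$ ($R = 0 \left(- \frac{1}{4}\right) = 0$)
$Q = 9$ ($Q = 3^{2} = 9$)
$f = \frac{9}{40} \approx 0.225$
$\left(R + G{\left(3,4 \right)} 1\right) \left(-28\right) f = \left(0 + 40 \cdot 1\right) \left(-28\right) \frac{9}{40} = \left(0 + 40\right) \left(-28\right) \frac{9}{40} = 40 \left(-28\right) \frac{9}{40} = \left(-1120\right) \frac{9}{40} = -252$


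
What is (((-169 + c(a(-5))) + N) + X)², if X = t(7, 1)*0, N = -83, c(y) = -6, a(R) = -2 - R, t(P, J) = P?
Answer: 66564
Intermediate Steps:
X = 0 (X = 7*0 = 0)
(((-169 + c(a(-5))) + N) + X)² = (((-169 - 6) - 83) + 0)² = ((-175 - 83) + 0)² = (-258 + 0)² = (-258)² = 66564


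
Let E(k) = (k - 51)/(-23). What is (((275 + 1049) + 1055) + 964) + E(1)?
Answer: 76939/23 ≈ 3345.2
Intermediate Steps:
E(k) = 51/23 - k/23 (E(k) = (-51 + k)*(-1/23) = 51/23 - k/23)
(((275 + 1049) + 1055) + 964) + E(1) = (((275 + 1049) + 1055) + 964) + (51/23 - 1/23*1) = ((1324 + 1055) + 964) + (51/23 - 1/23) = (2379 + 964) + 50/23 = 3343 + 50/23 = 76939/23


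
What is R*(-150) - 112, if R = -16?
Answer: 2288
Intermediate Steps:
R*(-150) - 112 = -16*(-150) - 112 = 2400 - 112 = 2288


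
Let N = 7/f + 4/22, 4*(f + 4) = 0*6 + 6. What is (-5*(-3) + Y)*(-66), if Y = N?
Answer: -4086/5 ≈ -817.20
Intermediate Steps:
f = -5/2 (f = -4 + (0*6 + 6)/4 = -4 + (0 + 6)/4 = -4 + (1/4)*6 = -4 + 3/2 = -5/2 ≈ -2.5000)
N = -144/55 (N = 7/(-5/2) + 4/22 = 7*(-2/5) + 4*(1/22) = -14/5 + 2/11 = -144/55 ≈ -2.6182)
Y = -144/55 ≈ -2.6182
(-5*(-3) + Y)*(-66) = (-5*(-3) - 144/55)*(-66) = (15 - 144/55)*(-66) = (681/55)*(-66) = -4086/5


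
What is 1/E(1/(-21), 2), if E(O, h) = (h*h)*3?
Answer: 1/12 ≈ 0.083333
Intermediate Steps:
E(O, h) = 3*h² (E(O, h) = h²*3 = 3*h²)
1/E(1/(-21), 2) = 1/(3*2²) = 1/(3*4) = 1/12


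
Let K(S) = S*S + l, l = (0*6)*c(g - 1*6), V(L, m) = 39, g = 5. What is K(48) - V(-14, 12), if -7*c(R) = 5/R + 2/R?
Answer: 2265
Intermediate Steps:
c(R) = -1/R (c(R) = -(5/R + 2/R)/7 = -1/R)
l = 0 (l = (0*6)*(-1/(5 - 1*6)) = 0*(-1/(5 - 6)) = 0*(-1/(-1)) = 0*(-1*(-1)) = 0*1 = 0)
K(S) = S² (K(S) = S*S + 0 = S² + 0 = S²)
K(48) - V(-14, 12) = 48² - 1*39 = 2304 - 39 = 2265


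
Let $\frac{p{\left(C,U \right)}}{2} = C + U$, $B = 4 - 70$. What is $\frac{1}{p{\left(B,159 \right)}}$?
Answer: $\frac{1}{186} \approx 0.0053763$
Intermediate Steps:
$B = -66$ ($B = 4 - 70 = -66$)
$p{\left(C,U \right)} = 2 C + 2 U$ ($p{\left(C,U \right)} = 2 \left(C + U\right) = 2 C + 2 U$)
$\frac{1}{p{\left(B,159 \right)}} = \frac{1}{2 \left(-66\right) + 2 \cdot 159} = \frac{1}{-132 + 318} = \frac{1}{186}$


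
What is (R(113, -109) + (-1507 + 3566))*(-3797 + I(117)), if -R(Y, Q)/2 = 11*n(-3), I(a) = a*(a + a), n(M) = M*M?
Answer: 43884241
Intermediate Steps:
n(M) = M**2
I(a) = 2*a**2 (I(a) = a*(2*a) = 2*a**2)
R(Y, Q) = -198 (R(Y, Q) = -22*(-3)**2 = -22*9 = -2*99 = -198)
(R(113, -109) + (-1507 + 3566))*(-3797 + I(117)) = (-198 + (-1507 + 3566))*(-3797 + 2*117**2) = (-198 + 2059)*(-3797 + 2*13689) = 1861*(-3797 + 27378) = 1861*23581 = 43884241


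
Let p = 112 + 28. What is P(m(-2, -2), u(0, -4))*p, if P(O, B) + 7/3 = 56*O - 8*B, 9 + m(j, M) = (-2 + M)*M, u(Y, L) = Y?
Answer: -24500/3 ≈ -8166.7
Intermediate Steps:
m(j, M) = -9 + M*(-2 + M) (m(j, M) = -9 + (-2 + M)*M = -9 + M*(-2 + M))
p = 140
P(O, B) = -7/3 - 8*B + 56*O (P(O, B) = -7/3 + (56*O - 8*B) = -7/3 + (-8*B + 56*O) = -7/3 - 8*B + 56*O)
P(m(-2, -2), u(0, -4))*p = (-7/3 - 8*0 + 56*(-9 + (-2)² - 2*(-2)))*140 = (-7/3 + 0 + 56*(-9 + 4 + 4))*140 = (-7/3 + 0 + 56*(-1))*140 = (-7/3 + 0 - 56)*140 = -175/3*140 = -24500/3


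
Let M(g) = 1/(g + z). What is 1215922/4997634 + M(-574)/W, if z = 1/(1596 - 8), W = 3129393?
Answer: 578064748099564169/2375938625926846797 ≈ 0.24330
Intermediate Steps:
z = 1/1588 ≈ 0.00062972
M(g) = 1/(1/1588 + g) (M(g) = 1/(g + 1/1588) = 1/(1/1588 + g))
1215922/4997634 + M(-574)/W = 1215922/4997634 + (1588/(1 + 1588*(-574)))/3129393 = 1215922*(1/4997634) + (1588/(1 - 911512))*(1/3129393) = 607961/2498817 + (1588/(-911511))*(1/3129393) = 607961/2498817 + (1588*(-1/911511))*(1/3129393) = 607961/2498817 - 1588/911511*1/3129393 = 607961/2498817 - 1588/2852476142823 = 578064748099564169/2375938625926846797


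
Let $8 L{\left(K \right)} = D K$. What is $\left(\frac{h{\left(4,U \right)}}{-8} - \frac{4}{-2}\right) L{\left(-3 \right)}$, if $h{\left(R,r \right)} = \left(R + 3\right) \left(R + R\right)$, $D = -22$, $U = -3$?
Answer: $- \frac{165}{4} \approx -41.25$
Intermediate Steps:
$h{\left(R,r \right)} = 2 R \left(3 + R\right)$ ($h{\left(R,r \right)} = \left(3 + R\right) 2 R = 2 R \left(3 + R\right)$)
$L{\left(K \right)} = - \frac{11 K}{4}$ ($L{\left(K \right)} = \frac{\left(-22\right) K}{8} = - \frac{11 K}{4}$)
$\left(\frac{h{\left(4,U \right)}}{-8} - \frac{4}{-2}\right) L{\left(-3 \right)} = \left(\frac{2 \cdot 4 \left(3 + 4\right)}{-8} - \frac{4}{-2}\right) \left(\left(- \frac{11}{4}\right) \left(-3\right)\right) = \left(2 \cdot 4 \cdot 7 \left(- \frac{1}{8}\right) - -2\right) \frac{33}{4} = \left(56 \left(- \frac{1}{8}\right) + 2\right) \frac{33}{4} = \left(-7 + 2\right) \frac{33}{4} = \left(-5\right) \frac{33}{4} = - \frac{165}{4}$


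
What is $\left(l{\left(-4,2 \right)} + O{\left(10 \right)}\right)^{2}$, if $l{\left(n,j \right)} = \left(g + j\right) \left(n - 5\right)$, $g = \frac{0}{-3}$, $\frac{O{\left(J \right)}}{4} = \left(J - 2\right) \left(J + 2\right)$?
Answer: $133956$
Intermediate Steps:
$O{\left(J \right)} = 4 \left(-2 + J\right) \left(2 + J\right)$ ($O{\left(J \right)} = 4 \left(J - 2\right) \left(J + 2\right) = 4 \left(-2 + J\right) \left(2 + J\right)$)
$g = 0$ ($g = 0 \left(- \frac{1}{3}\right) = 0$)
$l{\left(n,j \right)} = j \left(-5 + n\right)$ ($l{\left(n,j \right)} = \left(0 + j\right) \left(n - 5\right) = j \left(-5 + n\right)$)
$\left(l{\left(-4,2 \right)} + O{\left(10 \right)}\right)^{2} = \left(2 \left(-5 - 4\right) - \left(16 - 4 \cdot 10^{2}\right)\right)^{2} = \left(2 \left(-9\right) + \left(-16 + 4 \cdot 100\right)\right)^{2} = \left(-18 + \left(-16 + 400\right)\right)^{2} = \left(-18 + 384\right)^{2} = 366^{2} = 133956$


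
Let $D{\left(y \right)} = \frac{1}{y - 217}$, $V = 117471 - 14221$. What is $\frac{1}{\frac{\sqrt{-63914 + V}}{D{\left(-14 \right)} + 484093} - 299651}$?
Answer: $- \frac{85161756905671259521}{25518805618541298539022437} - \frac{1174167561 \sqrt{9834}}{25518805618541298539022437} \approx -3.3372 \cdot 10^{-6}$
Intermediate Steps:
$V = 103250$
$D{\left(y \right)} = \frac{1}{-217 + y}$
$\frac{1}{\frac{\sqrt{-63914 + V}}{D{\left(-14 \right)} + 484093} - 299651} = \frac{1}{\frac{\sqrt{-63914 + 103250}}{\frac{1}{-217 - 14} + 484093} - 299651} = \frac{1}{\frac{\sqrt{39336}}{\frac{1}{-231} + 484093} - 299651} = \frac{1}{\frac{2 \sqrt{9834}}{- \frac{1}{231} + 484093} - 299651} = \frac{1}{\frac{2 \sqrt{9834}}{\frac{111825482}{231}} - 299651} = \frac{1}{2 \sqrt{9834} \cdot \frac{231}{111825482} - 299651} = \frac{1}{\frac{231 \sqrt{9834}}{55912741} - 299651} = \frac{1}{-299651 + \frac{231 \sqrt{9834}}{55912741}}$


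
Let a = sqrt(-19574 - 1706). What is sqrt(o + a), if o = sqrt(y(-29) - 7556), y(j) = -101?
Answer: sqrt(I)*sqrt(sqrt(7657) + 4*sqrt(1330)) ≈ 10.802 + 10.802*I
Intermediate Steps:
o = I*sqrt(7657) (o = sqrt(-101 - 7556) = sqrt(-7657) = I*sqrt(7657) ≈ 87.504*I)
a = 4*I*sqrt(1330) (a = sqrt(-21280) = 4*I*sqrt(1330) ≈ 145.88*I)
sqrt(o + a) = sqrt(I*sqrt(7657) + 4*I*sqrt(1330))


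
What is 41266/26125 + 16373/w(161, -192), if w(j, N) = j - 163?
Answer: -427662093/52250 ≈ -8184.9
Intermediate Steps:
w(j, N) = -163 + j
41266/26125 + 16373/w(161, -192) = 41266/26125 + 16373/(-163 + 161) = 41266*(1/26125) + 16373/(-2) = 41266/26125 + 16373*(-½) = 41266/26125 - 16373/2 = -427662093/52250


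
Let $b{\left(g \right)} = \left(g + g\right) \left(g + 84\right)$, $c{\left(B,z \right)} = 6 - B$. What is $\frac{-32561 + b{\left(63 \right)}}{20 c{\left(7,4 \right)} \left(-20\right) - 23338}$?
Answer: $\frac{14039}{22938} \approx 0.61204$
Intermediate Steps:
$b{\left(g \right)} = 2 g \left(84 + g\right)$
$\frac{-32561 + b{\left(63 \right)}}{20 c{\left(7,4 \right)} \left(-20\right) - 23338} = \frac{-32561 + 2 \cdot 63 \left(84 + 63\right)}{20 \left(6 - 7\right) \left(-20\right) - 23338} = \frac{-32561 + 2 \cdot 63 \cdot 147}{20 \left(6 - 7\right) \left(-20\right) - 23338} = \frac{-32561 + 18522}{20 \left(-1\right) \left(-20\right) - 23338} = - \frac{14039}{\left(-20\right) \left(-20\right) - 23338} = - \frac{14039}{400 - 23338} = - \frac{14039}{-22938} = \left(-14039\right) \left(- \frac{1}{22938}\right) = \frac{14039}{22938}$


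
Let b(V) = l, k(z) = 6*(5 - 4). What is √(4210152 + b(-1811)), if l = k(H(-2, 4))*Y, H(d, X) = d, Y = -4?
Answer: 156*√173 ≈ 2051.9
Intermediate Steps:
k(z) = 6 (k(z) = 6*1 = 6)
l = -24 (l = 6*(-4) = -24)
b(V) = -24
√(4210152 + b(-1811)) = √(4210152 - 24) = √4210128 = 156*√173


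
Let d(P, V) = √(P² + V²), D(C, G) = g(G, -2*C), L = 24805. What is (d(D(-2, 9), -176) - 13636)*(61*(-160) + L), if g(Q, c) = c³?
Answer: -205153620 + 240720*√137 ≈ -2.0234e+8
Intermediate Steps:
D(C, G) = -8*C³ (D(C, G) = (-2*C)³ = -8*C³)
(d(D(-2, 9), -176) - 13636)*(61*(-160) + L) = (√((-8*(-2)³)² + (-176)²) - 13636)*(61*(-160) + 24805) = (√((-8*(-8))² + 30976) - 13636)*(-9760 + 24805) = (√(64² + 30976) - 13636)*15045 = (√(4096 + 30976) - 13636)*15045 = (√35072 - 13636)*15045 = (16*√137 - 13636)*15045 = (-13636 + 16*√137)*15045 = -205153620 + 240720*√137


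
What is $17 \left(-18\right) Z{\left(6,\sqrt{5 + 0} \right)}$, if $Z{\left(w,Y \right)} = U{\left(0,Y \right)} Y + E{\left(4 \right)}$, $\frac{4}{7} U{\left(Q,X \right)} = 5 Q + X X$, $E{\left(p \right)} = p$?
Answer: $-1224 - \frac{5355 \sqrt{5}}{2} \approx -7211.1$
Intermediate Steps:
$U{\left(Q,X \right)} = \frac{7 X^{2}}{4} + \frac{35 Q}{4}$ ($U{\left(Q,X \right)} = \frac{7 \left(5 Q + X X\right)}{4} = \frac{7 \left(5 Q + X^{2}\right)}{4} = \frac{7 \left(X^{2} + 5 Q\right)}{4} = \frac{7 X^{2}}{4} + \frac{35 Q}{4}$)
$Z{\left(w,Y \right)} = 4 + \frac{7 Y^{3}}{4}$ ($Z{\left(w,Y \right)} = \left(\frac{7 Y^{2}}{4} + \frac{35}{4} \cdot 0\right) Y + 4 = \left(\frac{7 Y^{2}}{4} + 0\right) Y + 4 = \frac{7 Y^{2}}{4} Y + 4 = \frac{7 Y^{3}}{4} + 4 = 4 + \frac{7 Y^{3}}{4}$)
$17 \left(-18\right) Z{\left(6,\sqrt{5 + 0} \right)} = 17 \left(-18\right) \left(4 + \frac{7 \left(\sqrt{5 + 0}\right)^{3}}{4}\right) = - 306 \left(4 + \frac{7 \left(\sqrt{5}\right)^{3}}{4}\right) = - 306 \left(4 + \frac{7 \cdot 5 \sqrt{5}}{4}\right) = - 306 \left(4 + \frac{35 \sqrt{5}}{4}\right) = -1224 - \frac{5355 \sqrt{5}}{2}$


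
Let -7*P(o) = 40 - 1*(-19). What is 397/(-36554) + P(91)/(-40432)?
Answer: -160647/15081136 ≈ -0.010652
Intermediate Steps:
P(o) = -59/7 (P(o) = -(40 - 1*(-19))/7 = -(40 + 19)/7 = -⅐*59 = -59/7)
397/(-36554) + P(91)/(-40432) = 397/(-36554) - 59/7/(-40432) = 397*(-1/36554) - 59/7*(-1/40432) = -397/36554 + 59/283024 = -160647/15081136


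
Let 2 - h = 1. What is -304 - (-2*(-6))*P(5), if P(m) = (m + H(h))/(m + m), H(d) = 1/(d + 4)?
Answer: -7756/25 ≈ -310.24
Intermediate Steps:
h = 1 (h = 2 - 1*1 = 2 - 1 = 1)
H(d) = 1/(4 + d)
P(m) = (⅕ + m)/(2*m) (P(m) = (m + 1/(4 + 1))/(m + m) = (m + 1/5)/((2*m)) = (m + ⅕)*(1/(2*m)) = (⅕ + m)*(1/(2*m)) = (⅕ + m)/(2*m))
-304 - (-2*(-6))*P(5) = -304 - (-2*(-6))*(⅒)*(1 + 5*5)/5 = -304 - 12*(⅒)*(⅕)*(1 + 25) = -304 - 12*(⅒)*(⅕)*26 = -304 - 12*13/25 = -304 - 1*156/25 = -304 - 156/25 = -7756/25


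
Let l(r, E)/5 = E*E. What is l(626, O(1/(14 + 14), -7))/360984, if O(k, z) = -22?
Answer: 605/90246 ≈ 0.0067039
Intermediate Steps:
l(r, E) = 5*E**2 (l(r, E) = 5*(E*E) = 5*E**2)
l(626, O(1/(14 + 14), -7))/360984 = (5*(-22)**2)/360984 = (5*484)*(1/360984) = 2420*(1/360984) = 605/90246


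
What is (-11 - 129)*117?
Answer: -16380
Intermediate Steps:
(-11 - 129)*117 = -140*117 = -16380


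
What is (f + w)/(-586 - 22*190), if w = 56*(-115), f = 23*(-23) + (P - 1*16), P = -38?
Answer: 7023/4766 ≈ 1.4736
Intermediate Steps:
f = -583 (f = 23*(-23) + (-38 - 1*16) = -529 + (-38 - 16) = -529 - 54 = -583)
w = -6440
(f + w)/(-586 - 22*190) = (-583 - 6440)/(-586 - 22*190) = -7023/(-586 - 4180) = -7023/(-4766) = -7023*(-1/4766) = 7023/4766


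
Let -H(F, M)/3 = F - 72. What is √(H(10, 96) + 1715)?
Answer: √1901 ≈ 43.600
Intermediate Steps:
H(F, M) = 216 - 3*F (H(F, M) = -3*(F - 72) = -3*(-72 + F) = 216 - 3*F)
√(H(10, 96) + 1715) = √((216 - 3*10) + 1715) = √((216 - 30) + 1715) = √(186 + 1715) = √1901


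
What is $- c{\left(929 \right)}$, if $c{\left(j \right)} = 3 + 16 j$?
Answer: $-14867$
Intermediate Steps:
$- c{\left(929 \right)} = - (3 + 16 \cdot 929) = - (3 + 14864) = \left(-1\right) 14867 = -14867$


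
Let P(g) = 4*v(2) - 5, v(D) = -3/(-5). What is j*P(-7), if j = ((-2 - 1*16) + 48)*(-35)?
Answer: 2730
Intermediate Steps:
v(D) = ⅗ (v(D) = -3*(-⅕) = ⅗)
j = -1050 (j = ((-2 - 16) + 48)*(-35) = (-18 + 48)*(-35) = 30*(-35) = -1050)
P(g) = -13/5 (P(g) = 4*(⅗) - 5 = 12/5 - 5 = -13/5)
j*P(-7) = -1050*(-13/5) = 2730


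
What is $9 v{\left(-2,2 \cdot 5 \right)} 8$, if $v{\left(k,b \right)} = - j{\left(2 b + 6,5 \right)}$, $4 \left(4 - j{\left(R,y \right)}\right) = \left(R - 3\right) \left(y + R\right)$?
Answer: $12546$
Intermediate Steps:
$j{\left(R,y \right)} = 4 - \frac{\left(-3 + R\right) \left(R + y\right)}{4}$ ($j{\left(R,y \right)} = 4 - \frac{\left(R - 3\right) \left(y + R\right)}{4} = 4 - \frac{\left(-3 + R\right) \left(R + y\right)}{4}$)
$v{\left(k,b \right)} = - \frac{19}{4} + b + \frac{\left(6 + 2 b\right)^{2}}{4}$ ($v{\left(k,b \right)} = - (4 - \frac{\left(2 b + 6\right)^{2}}{4} + \frac{3 \left(2 b + 6\right)}{4} + \frac{3}{4} \cdot 5 - \frac{1}{4} \left(2 b + 6\right) 5) = - (4 - \frac{\left(6 + 2 b\right)^{2}}{4} + \frac{3 \left(6 + 2 b\right)}{4} + \frac{15}{4} - \frac{1}{4} \left(6 + 2 b\right) 5) = - (4 - \frac{\left(6 + 2 b\right)^{2}}{4} + \left(\frac{9}{2} + \frac{3 b}{2}\right) + \frac{15}{4} - \left(\frac{15}{2} + \frac{5 b}{2}\right)) = - (\frac{19}{4} - b - \frac{\left(6 + 2 b\right)^{2}}{4}) = - \frac{19}{4} + b + \frac{\left(6 + 2 b\right)^{2}}{4}$)
$9 v{\left(-2,2 \cdot 5 \right)} 8 = 9 \left(\frac{17}{4} + \left(2 \cdot 5\right)^{2} + 7 \cdot 2 \cdot 5\right) 8 = 9 \left(\frac{17}{4} + 10^{2} + 7 \cdot 10\right) 8 = 9 \left(\frac{17}{4} + 100 + 70\right) 8 = 9 \cdot \frac{697}{4} \cdot 8 = \frac{6273}{4} \cdot 8 = 12546$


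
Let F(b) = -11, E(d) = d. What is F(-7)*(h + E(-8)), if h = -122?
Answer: 1430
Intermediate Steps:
F(-7)*(h + E(-8)) = -11*(-122 - 8) = -11*(-130) = 1430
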